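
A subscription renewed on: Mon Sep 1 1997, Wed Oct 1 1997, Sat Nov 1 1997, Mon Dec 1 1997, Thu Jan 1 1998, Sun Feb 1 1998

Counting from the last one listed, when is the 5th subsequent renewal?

Wed Jul 1 1998

The day-of-month is always 1 (30, 31, 30, 31, 31 days between events).
So this recurs on the 1st of each month.
March 1998: Sun Mar 1 1998.
Next: April 1998 → Wed Apr 1 1998.
Next: May 1998 → Fri May 1 1998.
June 1998: Mon Jun 1 1998.
Next: July 1998 → Wed Jul 1 1998.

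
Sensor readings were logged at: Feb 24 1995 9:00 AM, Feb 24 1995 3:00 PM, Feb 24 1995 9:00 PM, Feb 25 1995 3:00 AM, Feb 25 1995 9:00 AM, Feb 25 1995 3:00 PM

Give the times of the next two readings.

Spacing: 6, 6, 6, 6, 6 h — constant 6 h.
Feb 25 1995 3:00 PM + 6 h = Feb 25 1995 9:00 PM.
Feb 25 1995 9:00 PM + 6 h = Feb 26 1995 3:00 AM.

Feb 25 1995 9:00 PM, Feb 26 1995 3:00 AM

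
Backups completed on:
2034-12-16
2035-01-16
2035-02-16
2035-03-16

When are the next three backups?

Each date is the 16th; the gaps (31, 31, 28) track the month lengths.
The rule is the 16th of each month.
April 2035: 2035-04-16.
Next: May 2035 → 2035-05-16.
Next: June 2035 → 2035-06-16.

2035-04-16, 2035-05-16, 2035-06-16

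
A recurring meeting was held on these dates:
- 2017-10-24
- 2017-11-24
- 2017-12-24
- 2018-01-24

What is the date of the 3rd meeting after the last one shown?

The day-of-month is always 24 (31, 30, 31 days between events).
So this recurs on the 24th of each month.
February 2018: 2018-02-24.
March 2018: 2018-03-24.
Next: April 2018 → 2018-04-24.

2018-04-24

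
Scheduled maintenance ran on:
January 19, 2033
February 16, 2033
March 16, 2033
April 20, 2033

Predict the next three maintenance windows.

These are Wednesdays at 28- or 35-day spacing (28, 28, 35).
The pattern: 3rd Wednesday of the month.
3rd Wednesday of May 2033: May 18, 2033.
June 2033 — 3rd Wednesday is June 15, 2033.
July 2033 — 3rd Wednesday is July 20, 2033.

May 18, 2033; June 15, 2033; July 20, 2033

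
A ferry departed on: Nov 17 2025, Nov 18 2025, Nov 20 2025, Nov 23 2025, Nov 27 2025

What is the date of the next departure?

Dec 2 2025

The spacing grows by 1 each time: 1, 2, 3, 4 days.
Next gap: 5 days. Nov 27 2025 + 5 days = Dec 2 2025.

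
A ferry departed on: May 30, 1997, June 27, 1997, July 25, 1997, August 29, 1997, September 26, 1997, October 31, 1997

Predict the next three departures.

November 28, 1997; December 26, 1997; January 30, 1998

Every date is a Friday; gaps 28, 28, 35, 28, 35 days.
Each is the last Friday of its month (at least one falls on the 29th or later, ruling out '4th Friday').
Last Friday of November 1997: November 28, 1997.
December 1997 ends with Friday December 26, 1997.
January 1998 ends with Friday January 30, 1998.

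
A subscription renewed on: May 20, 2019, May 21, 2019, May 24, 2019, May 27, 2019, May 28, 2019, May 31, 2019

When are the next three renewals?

June 3, 2019; June 4, 2019; June 7, 2019

The gap pattern 1, 3, 3, 1, 3 repeats every 3 events.
These are the Mondays, Tuesdays and Fridays of each week.
Next Monday: June 3, 2019.
Next Tuesday: June 4, 2019.
Next Friday: June 7, 2019.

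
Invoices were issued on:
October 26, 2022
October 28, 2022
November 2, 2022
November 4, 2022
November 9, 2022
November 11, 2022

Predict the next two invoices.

November 16, 2022; November 18, 2022

Every event lands on a Wednesday or Friday (gaps cycle 2, 5, 2, 5, 2).
So the schedule is: every Wednesday and Friday.
The following Wednesday is November 16, 2022.
Next Friday: November 18, 2022.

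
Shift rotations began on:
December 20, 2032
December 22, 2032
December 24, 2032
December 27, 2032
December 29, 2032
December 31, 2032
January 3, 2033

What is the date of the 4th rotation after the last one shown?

January 12, 2033

Every event lands on a Monday or Wednesday or Friday (gaps cycle 2, 2, 3, 2, 2, 3).
So the schedule is: every Monday, Wednesday and Friday.
Next Wednesday: January 5, 2033.
Next Friday: January 7, 2033.
Next Monday: January 10, 2033.
Next Wednesday: January 12, 2033.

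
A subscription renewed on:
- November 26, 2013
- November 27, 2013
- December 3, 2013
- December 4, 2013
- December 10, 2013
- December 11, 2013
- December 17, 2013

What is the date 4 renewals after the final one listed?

December 31, 2013

Every event lands on a Tuesday or Wednesday (gaps cycle 1, 6, 1, 6, 1, 6).
So the schedule is: every Tuesday and Wednesday.
The following Wednesday is December 18, 2013.
The following Tuesday is December 24, 2013.
The following Wednesday is December 25, 2013.
Next Tuesday: December 31, 2013.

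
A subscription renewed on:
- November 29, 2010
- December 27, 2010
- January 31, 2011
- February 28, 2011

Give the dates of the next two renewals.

All Mondays; the gaps (28, 35, 28) vary with month length.
This is the last Monday of each month.
March 2011 ends with Monday March 28, 2011.
April 2011 ends with Monday April 25, 2011.

March 28, 2011; April 25, 2011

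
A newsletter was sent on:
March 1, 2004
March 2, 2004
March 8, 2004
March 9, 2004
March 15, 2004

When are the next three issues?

Every event lands on a Monday or Tuesday (gaps cycle 1, 6, 1, 6).
So the schedule is: every Monday and Tuesday.
Next Tuesday: March 16, 2004.
Next Monday: March 22, 2004.
The following Tuesday is March 23, 2004.

March 16, 2004; March 22, 2004; March 23, 2004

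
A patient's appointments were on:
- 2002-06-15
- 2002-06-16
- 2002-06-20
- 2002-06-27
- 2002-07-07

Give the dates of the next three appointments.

Intervals are 1, 4, 7, 10 days — an arithmetic progression with common difference 3.
Next gap: 13 days. 2002-07-07 + 13 days = 2002-07-20.
Next gap: 16 days. 2002-07-20 + 16 days = 2002-08-05.
Next gap: 19 days. 2002-08-05 + 19 days = 2002-08-24.

2002-07-20, 2002-08-05, 2002-08-24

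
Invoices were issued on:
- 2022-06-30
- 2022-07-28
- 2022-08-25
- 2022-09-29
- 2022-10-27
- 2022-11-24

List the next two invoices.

2022-12-29, 2023-01-26

All Thursdays; the gaps (28, 28, 35, 28, 28) vary with month length.
This is the last Thursday of each month.
December 2022 ends with Thursday 2022-12-29.
Last Thursday of January 2023: 2023-01-26.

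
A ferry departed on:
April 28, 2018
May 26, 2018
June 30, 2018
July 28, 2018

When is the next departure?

All Saturdays; the gaps (28, 35, 28) vary with month length.
This is the last Saturday of each month.
August 2018 ends with Saturday August 25, 2018.

August 25, 2018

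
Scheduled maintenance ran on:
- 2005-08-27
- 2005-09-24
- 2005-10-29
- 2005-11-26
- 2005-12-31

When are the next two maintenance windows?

2006-01-28, 2006-02-25

These are Saturdays with 28, 35, 28, 35-day gaps.
Each is the final Saturday of its month — 2005-10-29 is past the 28th, so '4th Saturday' doesn't fit.
January 2006 ends with Saturday 2006-01-28.
Last Saturday of February 2006: 2006-02-25.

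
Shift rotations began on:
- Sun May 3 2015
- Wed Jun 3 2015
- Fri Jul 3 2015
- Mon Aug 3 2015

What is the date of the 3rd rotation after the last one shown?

Tue Nov 3 2015

The day-of-month is always 3 (31, 30, 31 days between events).
So this recurs on the 3rd of each month.
September 2015: Thu Sep 3 2015.
October 2015: Sat Oct 3 2015.
Next: November 2015 → Tue Nov 3 2015.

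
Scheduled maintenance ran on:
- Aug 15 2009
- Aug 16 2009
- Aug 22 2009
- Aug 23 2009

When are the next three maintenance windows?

The gap pattern 1, 6, 1 repeats every 2 events.
These are the Saturdays and Sundays of each week.
Next Saturday: Aug 29 2009.
Next Sunday: Aug 30 2009.
The following Saturday is Sep 5 2009.

Aug 29 2009, Aug 30 2009, Sep 5 2009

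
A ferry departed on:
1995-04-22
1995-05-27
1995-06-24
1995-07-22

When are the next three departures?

1995-08-26, 1995-09-23, 1995-10-28

All dates are Saturdays, 35, 28, 28 days apart.
Specifically, the 4th Saturday of each month.
August 1995 — 4th Saturday is 1995-08-26.
4th Saturday of September 1995: 1995-09-23.
October 1995 — 4th Saturday is 1995-10-28.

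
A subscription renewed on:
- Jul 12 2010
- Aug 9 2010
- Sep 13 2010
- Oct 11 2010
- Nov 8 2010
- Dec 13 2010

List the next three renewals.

Jan 10 2011, Feb 14 2011, Mar 14 2011

Gaps: 28, 35, 28, 28, 35 days — a mix of 28 and 35. Every date is a Monday.
Each is the 2nd Monday of its month.
2nd Monday of January 2011: Jan 10 2011.
2nd Monday of February 2011: Feb 14 2011.
2nd Monday of March 2011: Mar 14 2011.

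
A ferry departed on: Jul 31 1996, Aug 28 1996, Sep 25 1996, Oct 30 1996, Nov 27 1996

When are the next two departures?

Dec 25 1996, Jan 29 1997

Every date is a Wednesday; gaps 28, 28, 35, 28 days.
Each is the last Wednesday of its month (at least one falls on the 29th or later, ruling out '4th Wednesday').
December 1996 ends with Wednesday Dec 25 1996.
January 1997 ends with Wednesday Jan 29 1997.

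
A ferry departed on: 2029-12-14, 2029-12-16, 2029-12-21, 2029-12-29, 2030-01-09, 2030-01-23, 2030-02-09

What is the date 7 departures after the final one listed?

2030-08-31

The spacing grows by 3 each time: 2, 5, 8, 11, 14, 17 days.
Next gap: 20 days. 2030-02-09 + 20 days = 2030-03-01.
Next gap: 23 days. 2030-03-01 + 23 days = 2030-03-24.
Next gap: 26 days. 2030-03-24 + 26 days = 2030-04-19.
Next gap: 29 days. 2030-04-19 + 29 days = 2030-05-18.
Next gap: 32 days. 2030-05-18 + 32 days = 2030-06-19.
Next gap: 35 days. 2030-06-19 + 35 days = 2030-07-24.
Next gap: 38 days. 2030-07-24 + 38 days = 2030-08-31.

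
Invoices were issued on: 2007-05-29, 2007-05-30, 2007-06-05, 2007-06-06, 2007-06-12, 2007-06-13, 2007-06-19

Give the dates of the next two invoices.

2007-06-20, 2007-06-26

The gap pattern 1, 6, 1, 6, 1, 6 repeats every 2 events.
These are the Tuesdays and Wednesdays of each week.
The following Wednesday is 2007-06-20.
Next Tuesday: 2007-06-26.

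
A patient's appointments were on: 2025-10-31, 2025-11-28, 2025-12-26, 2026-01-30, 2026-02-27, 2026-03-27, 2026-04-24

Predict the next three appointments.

2026-05-29, 2026-06-26, 2026-07-31

These are Fridays with 28, 28, 35, 28, 28, 28-day gaps.
Each is the final Friday of its month — 2025-10-31 is past the 28th, so '4th Friday' doesn't fit.
May 2026 ends with Friday 2026-05-29.
Last Friday of June 2026: 2026-06-26.
July 2026 ends with Friday 2026-07-31.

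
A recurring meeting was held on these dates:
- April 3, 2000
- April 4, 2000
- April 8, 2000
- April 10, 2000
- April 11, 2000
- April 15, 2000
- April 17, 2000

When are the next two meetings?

April 18, 2000; April 22, 2000

Gaps: 1, 4, 2, 1, 4, 2 days — not constant, but cyclic with period 3.
The events fall on every Monday, Tuesday and Saturday.
Next Tuesday: April 18, 2000.
The following Saturday is April 22, 2000.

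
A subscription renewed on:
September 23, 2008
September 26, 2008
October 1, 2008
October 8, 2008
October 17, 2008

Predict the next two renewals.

Intervals are 3, 5, 7, 9 days — an arithmetic progression with common difference 2.
Next gap: 11 days. October 17, 2008 + 11 days = October 28, 2008.
Next gap: 13 days. October 28, 2008 + 13 days = November 10, 2008.

October 28, 2008; November 10, 2008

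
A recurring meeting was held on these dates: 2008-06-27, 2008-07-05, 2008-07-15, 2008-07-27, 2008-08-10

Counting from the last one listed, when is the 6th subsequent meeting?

2008-12-14

The spacing grows by 2 each time: 8, 10, 12, 14 days.
Next gap: 16 days. 2008-08-10 + 16 days = 2008-08-26.
Next gap: 18 days. 2008-08-26 + 18 days = 2008-09-13.
Next gap: 20 days. 2008-09-13 + 20 days = 2008-10-03.
Next gap: 22 days. 2008-10-03 + 22 days = 2008-10-25.
Next gap: 24 days. 2008-10-25 + 24 days = 2008-11-18.
Next gap: 26 days. 2008-11-18 + 26 days = 2008-12-14.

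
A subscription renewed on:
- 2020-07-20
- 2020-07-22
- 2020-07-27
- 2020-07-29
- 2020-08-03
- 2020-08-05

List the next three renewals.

Gaps: 2, 5, 2, 5, 2 days — not constant, but cyclic with period 2.
The events fall on every Monday and Wednesday.
Next Monday: 2020-08-10.
The following Wednesday is 2020-08-12.
Next Monday: 2020-08-17.

2020-08-10, 2020-08-12, 2020-08-17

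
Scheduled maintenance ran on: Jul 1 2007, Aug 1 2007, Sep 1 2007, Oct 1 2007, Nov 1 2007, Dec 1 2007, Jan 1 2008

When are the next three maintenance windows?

Gaps: 31, 31, 30, 31, 30, 31 days — not constant. Every event is on the 1st of the month.
Pattern: the 1st of each month.
February 2008: Feb 1 2008.
Next: March 2008 → Mar 1 2008.
April 2008: Apr 1 2008.

Feb 1 2008, Mar 1 2008, Apr 1 2008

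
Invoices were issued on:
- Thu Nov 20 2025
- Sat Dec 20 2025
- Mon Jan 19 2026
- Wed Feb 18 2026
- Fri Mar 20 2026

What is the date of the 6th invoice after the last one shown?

Wed Sep 16 2026

Every event comes 30 days after the last (30, 30, 30, 30).
Fri Mar 20 2026 + 30 days = Sun Apr 19 2026.
Sun Apr 19 2026 + 30 days = Tue May 19 2026.
Tue May 19 2026 + 30 days = Thu Jun 18 2026.
Thu Jun 18 2026 + 30 days = Sat Jul 18 2026.
Sat Jul 18 2026 + 30 days = Mon Aug 17 2026.
Mon Aug 17 2026 + 30 days = Wed Sep 16 2026.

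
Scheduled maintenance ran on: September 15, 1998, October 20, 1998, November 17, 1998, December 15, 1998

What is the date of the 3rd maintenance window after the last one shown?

March 16, 1999

These are Tuesdays at 28- or 35-day spacing (35, 28, 28).
The pattern: 3rd Tuesday of the month.
January 1999 — 3rd Tuesday is January 19, 1999.
3rd Tuesday of February 1999: February 16, 1999.
March 1999 — 3rd Tuesday is March 16, 1999.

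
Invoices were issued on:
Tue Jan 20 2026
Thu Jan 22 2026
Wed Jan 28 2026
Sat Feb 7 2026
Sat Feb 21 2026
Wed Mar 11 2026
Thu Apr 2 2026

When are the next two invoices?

Tue Apr 28 2026, Thu May 28 2026

Intervals are 2, 6, 10, 14, 18, 22 days — an arithmetic progression with common difference 4.
Next gap: 26 days. Thu Apr 2 2026 + 26 days = Tue Apr 28 2026.
Next gap: 30 days. Tue Apr 28 2026 + 30 days = Thu May 28 2026.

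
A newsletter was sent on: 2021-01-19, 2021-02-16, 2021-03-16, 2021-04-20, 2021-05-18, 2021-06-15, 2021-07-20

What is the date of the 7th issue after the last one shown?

Gaps: 28, 28, 35, 28, 28, 35 days — a mix of 28 and 35. Every date is a Tuesday.
Each is the 3rd Tuesday of its month.
August 2021 — 3rd Tuesday is 2021-08-17.
September 2021 — 3rd Tuesday is 2021-09-21.
October 2021 — 3rd Tuesday is 2021-10-19.
November 2021 — 3rd Tuesday is 2021-11-16.
3rd Tuesday of December 2021: 2021-12-21.
January 2022 — 3rd Tuesday is 2022-01-18.
February 2022 — 3rd Tuesday is 2022-02-15.

2022-02-15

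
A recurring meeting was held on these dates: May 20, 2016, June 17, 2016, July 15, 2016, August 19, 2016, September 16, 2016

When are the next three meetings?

These are Fridays at 28- or 35-day spacing (28, 28, 35, 28).
The pattern: 3rd Friday of the month.
October 2016 — 3rd Friday is October 21, 2016.
3rd Friday of November 2016: November 18, 2016.
3rd Friday of December 2016: December 16, 2016.

October 21, 2016; November 18, 2016; December 16, 2016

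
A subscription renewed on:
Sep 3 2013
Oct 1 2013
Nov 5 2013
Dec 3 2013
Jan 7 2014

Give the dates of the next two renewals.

These are Tuesdays at 28- or 35-day spacing (28, 35, 28, 35).
The pattern: 1st Tuesday of the month.
1st Tuesday of February 2014: Feb 4 2014.
March 2014 — 1st Tuesday is Mar 4 2014.

Feb 4 2014, Mar 4 2014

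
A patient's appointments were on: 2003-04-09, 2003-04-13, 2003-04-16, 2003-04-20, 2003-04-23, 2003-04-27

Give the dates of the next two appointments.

The gap pattern 4, 3, 4, 3, 4 repeats every 2 events.
These are the Wednesdays and Sundays of each week.
The following Wednesday is 2003-04-30.
The following Sunday is 2003-05-04.

2003-04-30, 2003-05-04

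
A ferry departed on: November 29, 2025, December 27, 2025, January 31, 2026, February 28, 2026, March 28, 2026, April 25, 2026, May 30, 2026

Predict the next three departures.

All Saturdays; the gaps (28, 35, 28, 28, 28, 35) vary with month length.
This is the last Saturday of each month.
Last Saturday of June 2026: June 27, 2026.
July 2026 ends with Saturday July 25, 2026.
August 2026 ends with Saturday August 29, 2026.

June 27, 2026; July 25, 2026; August 29, 2026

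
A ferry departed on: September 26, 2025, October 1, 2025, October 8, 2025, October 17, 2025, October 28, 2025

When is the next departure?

November 10, 2025

Gaps: 5, 7, 9, 11 days — each gap is 2 larger than the previous one.
Next gap: 13 days. October 28, 2025 + 13 days = November 10, 2025.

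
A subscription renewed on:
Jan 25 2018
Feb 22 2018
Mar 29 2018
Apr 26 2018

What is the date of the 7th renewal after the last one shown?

Nov 29 2018

Every date is a Thursday; gaps 28, 35, 28 days.
Each is the last Thursday of its month (at least one falls on the 29th or later, ruling out '4th Thursday').
Last Thursday of May 2018: May 31 2018.
Last Thursday of June 2018: Jun 28 2018.
Last Thursday of July 2018: Jul 26 2018.
August 2018 ends with Thursday Aug 30 2018.
Last Thursday of September 2018: Sep 27 2018.
Last Thursday of October 2018: Oct 25 2018.
Last Thursday of November 2018: Nov 29 2018.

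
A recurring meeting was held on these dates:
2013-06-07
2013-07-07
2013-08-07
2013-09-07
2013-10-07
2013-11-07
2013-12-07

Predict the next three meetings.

2014-01-07, 2014-02-07, 2014-03-07

The day-of-month is always 7 (30, 31, 31, 30, 31, 30 days between events).
So this recurs on the 7th of each month.
January 2014: 2014-01-07.
February 2014: 2014-02-07.
Next: March 2014 → 2014-03-07.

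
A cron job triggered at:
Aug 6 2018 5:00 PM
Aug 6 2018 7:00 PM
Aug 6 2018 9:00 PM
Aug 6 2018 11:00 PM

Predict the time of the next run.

Aug 7 2018 1:00 AM

Gaps: 2, 2, 2 hours — each event is 2 hours after the previous one.
Aug 6 2018 11:00 PM + 2 h = Aug 7 2018 1:00 AM.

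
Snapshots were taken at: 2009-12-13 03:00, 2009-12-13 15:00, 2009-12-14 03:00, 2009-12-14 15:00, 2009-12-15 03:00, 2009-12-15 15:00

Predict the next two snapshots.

Gaps: 12, 12, 12, 12, 12 hours — each event is 12 hours after the previous one.
2009-12-15 15:00 + 12 h = 2009-12-16 03:00.
2009-12-16 03:00 + 12 h = 2009-12-16 15:00.

2009-12-16 03:00, 2009-12-16 15:00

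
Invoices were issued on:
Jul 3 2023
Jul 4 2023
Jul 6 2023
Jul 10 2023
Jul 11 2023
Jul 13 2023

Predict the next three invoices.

Jul 17 2023, Jul 18 2023, Jul 20 2023

The gap pattern 1, 2, 4, 1, 2 repeats every 3 events.
These are the Mondays, Tuesdays and Thursdays of each week.
The following Monday is Jul 17 2023.
Next Tuesday: Jul 18 2023.
The following Thursday is Jul 20 2023.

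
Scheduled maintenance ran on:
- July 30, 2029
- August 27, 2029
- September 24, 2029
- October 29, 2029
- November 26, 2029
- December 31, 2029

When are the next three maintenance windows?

January 28, 2030; February 25, 2030; March 25, 2030

All Mondays; the gaps (28, 28, 35, 28, 35) vary with month length.
This is the last Monday of each month.
Last Monday of January 2030: January 28, 2030.
Last Monday of February 2030: February 25, 2030.
March 2030 ends with Monday March 25, 2030.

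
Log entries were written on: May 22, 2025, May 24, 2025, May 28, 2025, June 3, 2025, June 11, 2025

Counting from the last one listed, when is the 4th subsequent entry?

August 2, 2025

Gaps: 2, 4, 6, 8 days — each gap is 2 larger than the previous one.
Next gap: 10 days. June 11, 2025 + 10 days = June 21, 2025.
Next gap: 12 days. June 21, 2025 + 12 days = July 3, 2025.
Next gap: 14 days. July 3, 2025 + 14 days = July 17, 2025.
Next gap: 16 days. July 17, 2025 + 16 days = August 2, 2025.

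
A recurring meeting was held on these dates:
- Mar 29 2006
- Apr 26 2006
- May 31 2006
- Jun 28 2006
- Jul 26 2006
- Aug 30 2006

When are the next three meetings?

All Wednesdays; the gaps (28, 35, 28, 28, 35) vary with month length.
This is the last Wednesday of each month.
September 2006 ends with Wednesday Sep 27 2006.
October 2006 ends with Wednesday Oct 25 2006.
Last Wednesday of November 2006: Nov 29 2006.

Sep 27 2006, Oct 25 2006, Nov 29 2006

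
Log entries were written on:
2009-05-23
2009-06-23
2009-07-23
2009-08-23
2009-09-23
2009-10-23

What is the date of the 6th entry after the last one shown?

2010-04-23

Each date is the 23rd; the gaps (31, 30, 31, 31, 30) track the month lengths.
The rule is the 23rd of each month.
Next: November 2009 → 2009-11-23.
Next: December 2009 → 2009-12-23.
Next: January 2010 → 2010-01-23.
Next: February 2010 → 2010-02-23.
Next: March 2010 → 2010-03-23.
Next: April 2010 → 2010-04-23.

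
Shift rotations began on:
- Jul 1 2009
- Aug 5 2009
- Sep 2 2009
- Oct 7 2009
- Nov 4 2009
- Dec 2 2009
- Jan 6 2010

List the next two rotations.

Gaps: 35, 28, 35, 28, 28, 35 days — a mix of 28 and 35. Every date is a Wednesday.
Each is the 1st Wednesday of its month.
February 2010 — 1st Wednesday is Feb 3 2010.
1st Wednesday of March 2010: Mar 3 2010.

Feb 3 2010, Mar 3 2010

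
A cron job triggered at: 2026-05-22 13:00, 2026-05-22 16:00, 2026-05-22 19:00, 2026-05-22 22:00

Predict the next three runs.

Gaps: 3, 3, 3 hours — each event is 3 hours after the previous one.
2026-05-22 22:00 + 3 h = 2026-05-23 01:00.
2026-05-23 01:00 + 3 h = 2026-05-23 04:00.
2026-05-23 04:00 + 3 h = 2026-05-23 07:00.

2026-05-23 01:00, 2026-05-23 04:00, 2026-05-23 07:00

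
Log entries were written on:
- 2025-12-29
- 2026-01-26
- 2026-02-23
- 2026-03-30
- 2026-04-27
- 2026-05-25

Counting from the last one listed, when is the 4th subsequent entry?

Every date is a Monday; gaps 28, 28, 35, 28, 28 days.
Each is the last Monday of its month (at least one falls on the 29th or later, ruling out '4th Monday').
Last Monday of June 2026: 2026-06-29.
Last Monday of July 2026: 2026-07-27.
August 2026 ends with Monday 2026-08-31.
Last Monday of September 2026: 2026-09-28.

2026-09-28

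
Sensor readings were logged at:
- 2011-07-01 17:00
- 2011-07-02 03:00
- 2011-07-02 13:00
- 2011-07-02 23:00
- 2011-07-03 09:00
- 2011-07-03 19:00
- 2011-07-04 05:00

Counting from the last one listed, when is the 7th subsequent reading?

Spacing: 10, 10, 10, 10, 10, 10 h — constant 10 h.
2011-07-04 05:00 + 10 h = 2011-07-04 15:00.
2011-07-04 15:00 + 10 h = 2011-07-05 01:00.
2011-07-05 01:00 + 10 h = 2011-07-05 11:00.
2011-07-05 11:00 + 10 h = 2011-07-05 21:00.
2011-07-05 21:00 + 10 h = 2011-07-06 07:00.
2011-07-06 07:00 + 10 h = 2011-07-06 17:00.
2011-07-06 17:00 + 10 h = 2011-07-07 03:00.

2011-07-07 03:00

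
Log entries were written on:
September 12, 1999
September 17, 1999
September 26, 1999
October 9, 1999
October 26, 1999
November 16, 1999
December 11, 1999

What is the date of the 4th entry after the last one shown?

April 29, 2000

Intervals are 5, 9, 13, 17, 21, 25 days — an arithmetic progression with common difference 4.
Next gap: 29 days. December 11, 1999 + 29 days = January 9, 2000.
Next gap: 33 days. January 9, 2000 + 33 days = February 11, 2000.
Next gap: 37 days. February 11, 2000 + 37 days = March 19, 2000.
Next gap: 41 days. March 19, 2000 + 41 days = April 29, 2000.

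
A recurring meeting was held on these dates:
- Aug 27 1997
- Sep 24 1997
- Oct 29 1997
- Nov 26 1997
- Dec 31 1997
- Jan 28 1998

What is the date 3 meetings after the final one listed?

These are Wednesdays with 28, 35, 28, 35, 28-day gaps.
Each is the final Wednesday of its month — Oct 29 1997 is past the 28th, so '4th Wednesday' doesn't fit.
Last Wednesday of February 1998: Feb 25 1998.
Last Wednesday of March 1998: Mar 25 1998.
April 1998 ends with Wednesday Apr 29 1998.

Apr 29 1998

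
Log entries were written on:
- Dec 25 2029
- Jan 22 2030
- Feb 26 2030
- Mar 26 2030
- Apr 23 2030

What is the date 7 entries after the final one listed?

Nov 26 2030

All dates are Tuesdays, 28, 35, 28, 28 days apart.
Specifically, the 4th Tuesday of each month.
May 2030 — 4th Tuesday is May 28 2030.
4th Tuesday of June 2030: Jun 25 2030.
4th Tuesday of July 2030: Jul 23 2030.
4th Tuesday of August 2030: Aug 27 2030.
September 2030 — 4th Tuesday is Sep 24 2030.
4th Tuesday of October 2030: Oct 22 2030.
November 2030 — 4th Tuesday is Nov 26 2030.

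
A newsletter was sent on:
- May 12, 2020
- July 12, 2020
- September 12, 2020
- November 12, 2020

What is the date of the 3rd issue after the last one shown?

Gaps: 61, 62, 61 days — not constant. Every event is on the 12th of the month.
Pattern: the 12th of every 2 months.
January 2021: January 12, 2021.
March 2021: March 12, 2021.
Next: May 2021 → May 12, 2021.

May 12, 2021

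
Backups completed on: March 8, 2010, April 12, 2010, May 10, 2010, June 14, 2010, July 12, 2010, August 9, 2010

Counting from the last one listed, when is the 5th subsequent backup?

January 10, 2011

Gaps: 35, 28, 35, 28, 28 days — a mix of 28 and 35. Every date is a Monday.
Each is the 2nd Monday of its month.
September 2010 — 2nd Monday is September 13, 2010.
2nd Monday of October 2010: October 11, 2010.
2nd Monday of November 2010: November 8, 2010.
2nd Monday of December 2010: December 13, 2010.
January 2011 — 2nd Monday is January 10, 2011.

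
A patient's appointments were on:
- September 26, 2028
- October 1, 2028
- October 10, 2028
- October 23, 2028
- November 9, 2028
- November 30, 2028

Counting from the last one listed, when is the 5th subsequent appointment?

Gaps: 5, 9, 13, 17, 21 days — each gap is 4 larger than the previous one.
Next gap: 25 days. November 30, 2028 + 25 days = December 25, 2028.
Next gap: 29 days. December 25, 2028 + 29 days = January 23, 2029.
Next gap: 33 days. January 23, 2029 + 33 days = February 25, 2029.
Next gap: 37 days. February 25, 2029 + 37 days = April 3, 2029.
Next gap: 41 days. April 3, 2029 + 41 days = May 14, 2029.

May 14, 2029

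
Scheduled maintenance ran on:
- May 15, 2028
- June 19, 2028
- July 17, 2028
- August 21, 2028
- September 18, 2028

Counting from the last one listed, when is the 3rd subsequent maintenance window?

December 18, 2028

Gaps: 35, 28, 35, 28 days — a mix of 28 and 35. Every date is a Monday.
Each is the 3rd Monday of its month.
October 2028 — 3rd Monday is October 16, 2028.
November 2028 — 3rd Monday is November 20, 2028.
December 2028 — 3rd Monday is December 18, 2028.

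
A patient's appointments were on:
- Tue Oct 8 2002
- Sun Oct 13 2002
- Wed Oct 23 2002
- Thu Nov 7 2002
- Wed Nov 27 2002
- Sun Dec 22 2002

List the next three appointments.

Tue Jan 21 2003, Tue Feb 25 2003, Sun Apr 6 2003

The spacing grows by 5 each time: 5, 10, 15, 20, 25 days.
Next gap: 30 days. Sun Dec 22 2002 + 30 days = Tue Jan 21 2003.
Next gap: 35 days. Tue Jan 21 2003 + 35 days = Tue Feb 25 2003.
Next gap: 40 days. Tue Feb 25 2003 + 40 days = Sun Apr 6 2003.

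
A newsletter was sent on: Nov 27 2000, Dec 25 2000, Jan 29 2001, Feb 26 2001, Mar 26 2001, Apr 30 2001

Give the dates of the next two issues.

May 28 2001, Jun 25 2001

Every date is a Monday; gaps 28, 35, 28, 28, 35 days.
Each is the last Monday of its month (at least one falls on the 29th or later, ruling out '4th Monday').
Last Monday of May 2001: May 28 2001.
Last Monday of June 2001: Jun 25 2001.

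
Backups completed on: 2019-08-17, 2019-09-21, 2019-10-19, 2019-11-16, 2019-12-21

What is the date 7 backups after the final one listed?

All dates are Saturdays, 35, 28, 28, 35 days apart.
Specifically, the 3rd Saturday of each month.
3rd Saturday of January 2020: 2020-01-18.
February 2020 — 3rd Saturday is 2020-02-15.
March 2020 — 3rd Saturday is 2020-03-21.
April 2020 — 3rd Saturday is 2020-04-18.
3rd Saturday of May 2020: 2020-05-16.
3rd Saturday of June 2020: 2020-06-20.
July 2020 — 3rd Saturday is 2020-07-18.

2020-07-18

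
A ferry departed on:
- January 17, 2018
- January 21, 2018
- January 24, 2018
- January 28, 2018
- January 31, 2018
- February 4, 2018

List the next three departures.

February 7, 2018; February 11, 2018; February 14, 2018

The gap pattern 4, 3, 4, 3, 4 repeats every 2 events.
These are the Wednesdays and Sundays of each week.
The following Wednesday is February 7, 2018.
Next Sunday: February 11, 2018.
Next Wednesday: February 14, 2018.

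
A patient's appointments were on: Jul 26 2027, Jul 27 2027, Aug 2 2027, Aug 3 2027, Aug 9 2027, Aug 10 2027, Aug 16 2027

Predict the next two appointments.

Every event lands on a Monday or Tuesday (gaps cycle 1, 6, 1, 6, 1, 6).
So the schedule is: every Monday and Tuesday.
Next Tuesday: Aug 17 2027.
Next Monday: Aug 23 2027.

Aug 17 2027, Aug 23 2027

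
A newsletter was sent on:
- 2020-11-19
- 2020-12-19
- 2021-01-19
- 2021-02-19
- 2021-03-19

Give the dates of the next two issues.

Gaps: 30, 31, 31, 28 days — not constant. Every event is on the 19th of the month.
Pattern: the 19th of each month.
April 2021: 2021-04-19.
Next: May 2021 → 2021-05-19.

2021-04-19, 2021-05-19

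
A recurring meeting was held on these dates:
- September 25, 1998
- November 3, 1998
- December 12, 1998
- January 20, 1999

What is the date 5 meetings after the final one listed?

August 3, 1999

Gaps between consecutive events: 39, 39, 39 days — a constant 39-day interval.
January 20, 1999 + 39 days = February 28, 1999.
February 28, 1999 + 39 days = April 8, 1999.
April 8, 1999 + 39 days = May 17, 1999.
May 17, 1999 + 39 days = June 25, 1999.
June 25, 1999 + 39 days = August 3, 1999.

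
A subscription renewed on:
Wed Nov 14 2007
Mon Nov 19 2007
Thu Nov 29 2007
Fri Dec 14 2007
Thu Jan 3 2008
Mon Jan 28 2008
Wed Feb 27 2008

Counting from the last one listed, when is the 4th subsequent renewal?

Gaps: 5, 10, 15, 20, 25, 30 days — each gap is 5 larger than the previous one.
Next gap: 35 days. Wed Feb 27 2008 + 35 days = Wed Apr 2 2008.
Next gap: 40 days. Wed Apr 2 2008 + 40 days = Mon May 12 2008.
Next gap: 45 days. Mon May 12 2008 + 45 days = Thu Jun 26 2008.
Next gap: 50 days. Thu Jun 26 2008 + 50 days = Fri Aug 15 2008.

Fri Aug 15 2008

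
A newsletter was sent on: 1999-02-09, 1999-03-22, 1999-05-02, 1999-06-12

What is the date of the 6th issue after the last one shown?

The spacing is 41, 41, 41 days — always 41 days.
1999-06-12 + 41 days = 1999-07-23.
1999-07-23 + 41 days = 1999-09-02.
1999-09-02 + 41 days = 1999-10-13.
1999-10-13 + 41 days = 1999-11-23.
1999-11-23 + 41 days = 2000-01-03.
2000-01-03 + 41 days = 2000-02-13.

2000-02-13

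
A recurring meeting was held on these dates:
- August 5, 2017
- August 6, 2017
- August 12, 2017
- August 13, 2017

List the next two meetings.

Gaps: 1, 6, 1 days — not constant, but cyclic with period 2.
The events fall on every Saturday and Sunday.
Next Saturday: August 19, 2017.
The following Sunday is August 20, 2017.

August 19, 2017; August 20, 2017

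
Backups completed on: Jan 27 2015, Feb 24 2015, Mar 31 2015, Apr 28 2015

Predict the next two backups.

These are Tuesdays with 28, 35, 28-day gaps.
Each is the final Tuesday of its month — Mar 31 2015 is past the 28th, so '4th Tuesday' doesn't fit.
Last Tuesday of May 2015: May 26 2015.
June 2015 ends with Tuesday Jun 30 2015.

May 26 2015, Jun 30 2015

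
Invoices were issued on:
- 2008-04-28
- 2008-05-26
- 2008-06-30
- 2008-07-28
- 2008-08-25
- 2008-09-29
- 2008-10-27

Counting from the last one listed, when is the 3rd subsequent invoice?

All Mondays; the gaps (28, 35, 28, 28, 35, 28) vary with month length.
This is the last Monday of each month.
November 2008 ends with Monday 2008-11-24.
December 2008 ends with Monday 2008-12-29.
January 2009 ends with Monday 2009-01-26.

2009-01-26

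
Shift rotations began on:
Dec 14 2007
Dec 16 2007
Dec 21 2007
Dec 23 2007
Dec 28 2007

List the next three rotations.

Dec 30 2007, Jan 4 2008, Jan 6 2008

The gap pattern 2, 5, 2, 5 repeats every 2 events.
These are the Fridays and Sundays of each week.
The following Sunday is Dec 30 2007.
The following Friday is Jan 4 2008.
The following Sunday is Jan 6 2008.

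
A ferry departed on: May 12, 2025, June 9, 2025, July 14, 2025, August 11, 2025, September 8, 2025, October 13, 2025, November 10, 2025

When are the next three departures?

These are Mondays at 28- or 35-day spacing (28, 35, 28, 28, 35, 28).
The pattern: 2nd Monday of the month.
2nd Monday of December 2025: December 8, 2025.
January 2026 — 2nd Monday is January 12, 2026.
February 2026 — 2nd Monday is February 9, 2026.

December 8, 2025; January 12, 2026; February 9, 2026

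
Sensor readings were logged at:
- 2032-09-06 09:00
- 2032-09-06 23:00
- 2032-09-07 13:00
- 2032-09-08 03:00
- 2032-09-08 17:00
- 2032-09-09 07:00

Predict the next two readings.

Spacing: 14, 14, 14, 14, 14 h — constant 14 h.
2032-09-09 07:00 + 14 h = 2032-09-09 21:00.
2032-09-09 21:00 + 14 h = 2032-09-10 11:00.

2032-09-09 21:00, 2032-09-10 11:00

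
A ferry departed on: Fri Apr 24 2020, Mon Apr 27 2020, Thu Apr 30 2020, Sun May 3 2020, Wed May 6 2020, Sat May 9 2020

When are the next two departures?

Tue May 12 2020, Fri May 15 2020

The spacing is 3, 3, 3, 3, 3 days — always 3 days.
Sat May 9 2020 + 3 days = Tue May 12 2020.
Tue May 12 2020 + 3 days = Fri May 15 2020.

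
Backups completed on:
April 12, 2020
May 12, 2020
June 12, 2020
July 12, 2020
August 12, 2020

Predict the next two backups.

September 12, 2020; October 12, 2020

The day-of-month is always 12 (30, 31, 30, 31 days between events).
So this recurs on the 12th of each month.
September 2020: September 12, 2020.
October 2020: October 12, 2020.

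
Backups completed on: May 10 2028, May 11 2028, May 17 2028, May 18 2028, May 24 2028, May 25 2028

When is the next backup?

The gap pattern 1, 6, 1, 6, 1 repeats every 2 events.
These are the Wednesdays and Thursdays of each week.
The following Wednesday is May 31 2028.

May 31 2028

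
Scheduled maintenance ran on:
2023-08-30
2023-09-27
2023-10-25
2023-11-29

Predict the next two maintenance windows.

All Wednesdays; the gaps (28, 28, 35) vary with month length.
This is the last Wednesday of each month.
December 2023 ends with Wednesday 2023-12-27.
January 2024 ends with Wednesday 2024-01-31.

2023-12-27, 2024-01-31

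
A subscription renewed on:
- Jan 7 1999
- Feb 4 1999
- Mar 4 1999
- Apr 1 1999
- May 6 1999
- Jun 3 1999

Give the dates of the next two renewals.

Gaps: 28, 28, 28, 35, 28 days — a mix of 28 and 35. Every date is a Thursday.
Each is the 1st Thursday of its month.
July 1999 — 1st Thursday is Jul 1 1999.
August 1999 — 1st Thursday is Aug 5 1999.

Jul 1 1999, Aug 5 1999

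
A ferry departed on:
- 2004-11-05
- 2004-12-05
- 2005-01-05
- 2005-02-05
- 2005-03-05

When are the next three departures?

2005-04-05, 2005-05-05, 2005-06-05

Gaps: 30, 31, 31, 28 days — not constant. Every event is on the 5th of the month.
Pattern: the 5th of each month.
April 2005: 2005-04-05.
Next: May 2005 → 2005-05-05.
June 2005: 2005-06-05.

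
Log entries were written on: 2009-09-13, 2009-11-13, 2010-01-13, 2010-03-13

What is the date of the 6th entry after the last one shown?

2011-03-13

Each date is the 13th; the gaps (61, 61, 59) track the month lengths.
The rule is the 13th of every 2 months.
Next: May 2010 → 2010-05-13.
July 2010: 2010-07-13.
Next: September 2010 → 2010-09-13.
Next: November 2010 → 2010-11-13.
Next: January 2011 → 2011-01-13.
March 2011: 2011-03-13.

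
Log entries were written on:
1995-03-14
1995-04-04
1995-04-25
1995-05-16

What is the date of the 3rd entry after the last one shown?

1995-07-18

The spacing is 21, 21, 21 days — always 21 days.
1995-05-16 + 21 days = 1995-06-06.
1995-06-06 + 21 days = 1995-06-27.
1995-06-27 + 21 days = 1995-07-18.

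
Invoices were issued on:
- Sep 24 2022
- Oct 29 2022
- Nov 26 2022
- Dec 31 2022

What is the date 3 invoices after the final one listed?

Mar 25 2023

These are Saturdays with 35, 28, 35-day gaps.
Each is the final Saturday of its month — Oct 29 2022 is past the 28th, so '4th Saturday' doesn't fit.
January 2023 ends with Saturday Jan 28 2023.
February 2023 ends with Saturday Feb 25 2023.
Last Saturday of March 2023: Mar 25 2023.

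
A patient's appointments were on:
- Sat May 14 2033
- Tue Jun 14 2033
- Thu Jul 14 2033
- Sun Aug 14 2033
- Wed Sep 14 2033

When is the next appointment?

The day-of-month is always 14 (31, 30, 31, 31 days between events).
So this recurs on the 14th of each month.
Next: October 2033 → Fri Oct 14 2033.

Fri Oct 14 2033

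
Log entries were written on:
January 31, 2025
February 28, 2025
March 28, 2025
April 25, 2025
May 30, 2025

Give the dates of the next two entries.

June 27, 2025; July 25, 2025

These are Fridays with 28, 28, 28, 35-day gaps.
Each is the final Friday of its month — January 31, 2025 is past the 28th, so '4th Friday' doesn't fit.
June 2025 ends with Friday June 27, 2025.
Last Friday of July 2025: July 25, 2025.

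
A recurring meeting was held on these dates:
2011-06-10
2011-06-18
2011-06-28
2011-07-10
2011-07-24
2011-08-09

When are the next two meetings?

2011-08-27, 2011-09-16

Gaps: 8, 10, 12, 14, 16 days — each gap is 2 larger than the previous one.
Next gap: 18 days. 2011-08-09 + 18 days = 2011-08-27.
Next gap: 20 days. 2011-08-27 + 20 days = 2011-09-16.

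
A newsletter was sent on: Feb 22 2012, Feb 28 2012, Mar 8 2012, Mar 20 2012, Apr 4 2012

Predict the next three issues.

Apr 22 2012, May 13 2012, Jun 6 2012

Intervals are 6, 9, 12, 15 days — an arithmetic progression with common difference 3.
Next gap: 18 days. Apr 4 2012 + 18 days = Apr 22 2012.
Next gap: 21 days. Apr 22 2012 + 21 days = May 13 2012.
Next gap: 24 days. May 13 2012 + 24 days = Jun 6 2012.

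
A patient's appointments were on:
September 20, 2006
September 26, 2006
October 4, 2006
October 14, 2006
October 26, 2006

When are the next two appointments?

Gaps: 6, 8, 10, 12 days — each gap is 2 larger than the previous one.
Next gap: 14 days. October 26, 2006 + 14 days = November 9, 2006.
Next gap: 16 days. November 9, 2006 + 16 days = November 25, 2006.

November 9, 2006; November 25, 2006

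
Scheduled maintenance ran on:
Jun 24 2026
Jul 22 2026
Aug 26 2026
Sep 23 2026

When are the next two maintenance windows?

Oct 28 2026, Nov 25 2026

Gaps: 28, 35, 28 days — a mix of 28 and 35. Every date is a Wednesday.
Each is the 4th Wednesday of its month.
4th Wednesday of October 2026: Oct 28 2026.
November 2026 — 4th Wednesday is Nov 25 2026.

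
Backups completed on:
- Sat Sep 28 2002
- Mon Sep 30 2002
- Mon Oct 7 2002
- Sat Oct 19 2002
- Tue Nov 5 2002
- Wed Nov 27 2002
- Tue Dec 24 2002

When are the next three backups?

Sat Jan 25 2003, Mon Mar 3 2003, Mon Apr 14 2003

The spacing grows by 5 each time: 2, 7, 12, 17, 22, 27 days.
Next gap: 32 days. Tue Dec 24 2002 + 32 days = Sat Jan 25 2003.
Next gap: 37 days. Sat Jan 25 2003 + 37 days = Mon Mar 3 2003.
Next gap: 42 days. Mon Mar 3 2003 + 42 days = Mon Apr 14 2003.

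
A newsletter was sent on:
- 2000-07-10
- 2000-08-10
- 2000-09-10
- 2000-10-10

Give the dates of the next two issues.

2000-11-10, 2000-12-10

Gaps: 31, 31, 30 days — not constant. Every event is on the 10th of the month.
Pattern: the 10th of each month.
Next: November 2000 → 2000-11-10.
Next: December 2000 → 2000-12-10.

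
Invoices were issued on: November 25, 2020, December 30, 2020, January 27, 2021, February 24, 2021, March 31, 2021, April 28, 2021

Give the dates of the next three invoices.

May 26, 2021; June 30, 2021; July 28, 2021

These are Wednesdays with 35, 28, 28, 35, 28-day gaps.
Each is the final Wednesday of its month — December 30, 2020 is past the 28th, so '4th Wednesday' doesn't fit.
May 2021 ends with Wednesday May 26, 2021.
June 2021 ends with Wednesday June 30, 2021.
July 2021 ends with Wednesday July 28, 2021.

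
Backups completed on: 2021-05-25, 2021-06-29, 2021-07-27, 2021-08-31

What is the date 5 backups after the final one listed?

Every date is a Tuesday; gaps 35, 28, 35 days.
Each is the last Tuesday of its month (at least one falls on the 29th or later, ruling out '4th Tuesday').
Last Tuesday of September 2021: 2021-09-28.
October 2021 ends with Tuesday 2021-10-26.
November 2021 ends with Tuesday 2021-11-30.
Last Tuesday of December 2021: 2021-12-28.
Last Tuesday of January 2022: 2022-01-25.

2022-01-25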